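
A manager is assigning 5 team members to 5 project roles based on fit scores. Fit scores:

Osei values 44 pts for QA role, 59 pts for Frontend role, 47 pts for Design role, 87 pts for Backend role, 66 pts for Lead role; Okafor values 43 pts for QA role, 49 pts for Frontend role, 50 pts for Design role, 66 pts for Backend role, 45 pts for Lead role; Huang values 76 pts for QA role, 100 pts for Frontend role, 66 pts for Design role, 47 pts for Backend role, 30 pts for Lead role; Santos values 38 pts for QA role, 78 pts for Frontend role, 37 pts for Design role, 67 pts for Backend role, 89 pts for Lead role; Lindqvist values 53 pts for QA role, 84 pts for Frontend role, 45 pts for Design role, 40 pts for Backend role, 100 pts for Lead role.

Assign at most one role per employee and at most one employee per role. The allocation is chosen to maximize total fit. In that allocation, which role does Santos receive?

Optimal: Osei→Backend role (87 pts), Okafor→Design role (50 pts), Huang→QA role (76 pts), Santos→Frontend role (78 pts), Lindqvist→Lead role (100 pts) — total 87+50+76+78+100 = 391 pts.
Row-greedy (each employee in turn takes its best remaining role) gives 379 pts, worse by 12.
Santos's own top role is Lead role (89 pts), but forcing Santos→Lead role and reassigning the rest optimally gives only 386 pts — worse by 5.

Santos receives Frontend role.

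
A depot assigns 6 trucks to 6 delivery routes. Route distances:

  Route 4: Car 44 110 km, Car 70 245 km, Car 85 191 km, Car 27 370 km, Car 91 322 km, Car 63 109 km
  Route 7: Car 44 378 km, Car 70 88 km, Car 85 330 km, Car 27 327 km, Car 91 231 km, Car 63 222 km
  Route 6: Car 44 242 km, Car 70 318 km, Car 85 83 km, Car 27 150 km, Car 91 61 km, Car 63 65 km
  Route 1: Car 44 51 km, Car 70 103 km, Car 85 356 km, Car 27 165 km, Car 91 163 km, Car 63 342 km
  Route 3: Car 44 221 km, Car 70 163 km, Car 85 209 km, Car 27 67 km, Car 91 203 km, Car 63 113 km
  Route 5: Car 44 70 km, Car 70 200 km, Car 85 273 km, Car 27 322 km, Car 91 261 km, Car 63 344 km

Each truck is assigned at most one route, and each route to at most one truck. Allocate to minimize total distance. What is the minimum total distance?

Optimal: Car 44→Route 5 (70 km), Car 70→Route 7 (88 km), Car 85→Route 6 (83 km), Car 27→Route 3 (67 km), Car 91→Route 1 (163 km), Car 63→Route 4 (109 km) — total 70+88+83+67+163+109 = 580 km.
Next-best assignment: Car 44→Route 5, Car 70→Route 7, Car 85→Route 4, Car 27→Route 3, Car 91→Route 1, Car 63→Route 6 = 644 km.
Swapping Car 63↔Car 85 (Car 63→Route 6 65 km, Car 85→Route 4 191 km) adds 64.

Minimum total: 580 km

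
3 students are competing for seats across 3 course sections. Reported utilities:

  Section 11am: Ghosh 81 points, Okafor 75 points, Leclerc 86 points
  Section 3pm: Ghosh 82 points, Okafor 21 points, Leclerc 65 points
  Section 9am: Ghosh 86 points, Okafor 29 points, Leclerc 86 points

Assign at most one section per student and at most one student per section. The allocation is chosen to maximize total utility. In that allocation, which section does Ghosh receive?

Ghosh receives Section 3pm.

Optimal: Ghosh→Section 3pm (82 points), Okafor→Section 11am (75 points), Leclerc→Section 9am (86 points) — total 82+75+86 = 243 points.
Row-greedy (each student in turn takes its best remaining section) gives 226 points, worse by 17.
Ghosh's own top section is Section 9am (86 points), but forcing Ghosh→Section 9am and reassigning the rest optimally gives only 226 points — worse by 17.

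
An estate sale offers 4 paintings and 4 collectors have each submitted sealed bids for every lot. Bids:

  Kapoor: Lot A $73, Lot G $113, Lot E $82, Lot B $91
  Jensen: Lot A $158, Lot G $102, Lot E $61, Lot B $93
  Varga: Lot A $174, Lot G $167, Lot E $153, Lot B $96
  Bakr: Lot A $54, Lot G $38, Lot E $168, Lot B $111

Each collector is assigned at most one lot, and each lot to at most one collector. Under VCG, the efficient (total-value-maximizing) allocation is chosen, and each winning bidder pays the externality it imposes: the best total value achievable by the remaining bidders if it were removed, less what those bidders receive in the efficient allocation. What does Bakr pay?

Efficient allocation: Kapoor→Lot B ($91), Jensen→Lot A ($158), Varga→Lot G ($167), Bakr→Lot E ($168); total welfare W = $584.
Bakr receives Lot E at value $168, so the others get W − 168 = $416.
Without Bakr: best allocation of the remaining 3 bidders over all 4 lots is Kapoor→Lot G ($113), Jensen→Lot A ($158), Varga→Lot E ($153), total $424.
VCG payment = (others' best without Bakr) − (others' welfare with Bakr) = 424 − 416 = $8.

Bakr pays $8.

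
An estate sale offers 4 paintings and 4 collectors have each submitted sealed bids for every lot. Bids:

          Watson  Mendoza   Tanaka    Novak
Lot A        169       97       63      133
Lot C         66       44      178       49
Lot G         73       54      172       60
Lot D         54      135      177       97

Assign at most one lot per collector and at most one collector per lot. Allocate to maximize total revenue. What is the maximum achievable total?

Max total: $542

This is the linear assignment problem.
Optimal: Watson→Lot A ($169), Mendoza→Lot D ($135), Tanaka→Lot C ($178), Novak→Lot G ($60) — total 169+135+178+60 = $542.
Next-best assignment: Watson→Lot A, Mendoza→Lot D, Tanaka→Lot G, Novak→Lot C = $525.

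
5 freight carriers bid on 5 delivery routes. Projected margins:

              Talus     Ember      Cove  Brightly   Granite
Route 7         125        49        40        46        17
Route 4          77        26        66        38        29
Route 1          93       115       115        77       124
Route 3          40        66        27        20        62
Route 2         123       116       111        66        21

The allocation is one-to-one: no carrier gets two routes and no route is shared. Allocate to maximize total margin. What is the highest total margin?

Max total: $464k

Optimal: Talus→Route 7 ($125k), Ember→Route 3 ($66k), Cove→Route 2 ($111k), Brightly→Route 4 ($38k), Granite→Route 1 ($124k) — total 125+66+111+38+124 = $464k.
Column-greedy (each route in turn goes to its best remaining carrier) gives $447k, worse by 17.
Next-best assignment: Talus→Route 7, Ember→Route 2, Cove→Route 1, Brightly→Route 4, Granite→Route 3 = $456k.
Swapping Talus↔Brightly (Talus→Route 4 $77k, Brightly→Route 7 $46k) loses 40.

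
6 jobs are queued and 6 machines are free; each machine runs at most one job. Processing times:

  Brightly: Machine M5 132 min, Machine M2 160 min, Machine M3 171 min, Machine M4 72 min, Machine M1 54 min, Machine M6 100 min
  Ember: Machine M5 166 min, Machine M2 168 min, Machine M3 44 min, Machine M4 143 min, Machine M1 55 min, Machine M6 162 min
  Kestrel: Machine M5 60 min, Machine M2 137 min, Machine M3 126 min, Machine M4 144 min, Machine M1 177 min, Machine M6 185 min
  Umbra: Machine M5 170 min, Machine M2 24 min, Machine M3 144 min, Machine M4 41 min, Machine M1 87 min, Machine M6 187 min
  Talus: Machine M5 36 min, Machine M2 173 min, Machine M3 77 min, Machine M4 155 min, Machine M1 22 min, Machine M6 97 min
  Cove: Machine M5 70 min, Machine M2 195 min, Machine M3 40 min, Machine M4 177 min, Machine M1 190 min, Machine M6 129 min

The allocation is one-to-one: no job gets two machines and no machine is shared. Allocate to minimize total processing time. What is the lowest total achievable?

Min total: 348 min

Optimal: Brightly→Machine M4 (72 min), Ember→Machine M1 (55 min), Kestrel→Machine M5 (60 min), Umbra→Machine M2 (24 min), Talus→Machine M6 (97 min), Cove→Machine M3 (40 min) — total 72+55+60+24+97+40 = 348 min.
Min-entry greedy (repeatedly take the single cheapest remaining cell) gives 380 min, worse by 32.
Swapping Umbra↔Cove (Umbra→Machine M3 144 min, Cove→Machine M2 195 min) adds 275.
No other one-to-one assignment undercuts 348 min.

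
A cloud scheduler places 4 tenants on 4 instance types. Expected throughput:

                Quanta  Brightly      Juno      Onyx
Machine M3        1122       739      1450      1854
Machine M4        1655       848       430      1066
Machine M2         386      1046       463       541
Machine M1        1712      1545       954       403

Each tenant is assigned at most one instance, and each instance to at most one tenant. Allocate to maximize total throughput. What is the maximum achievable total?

Optimal: Quanta→Machine M4 (1655 ops/s), Brightly→Machine M1 (1545 ops/s), Juno→Machine M2 (463 ops/s), Onyx→Machine M3 (1854 ops/s) — total 1655+1545+463+1854 = 5517 ops/s.
Next-best assignment: Quanta→Machine M4, Brightly→Machine M2, Juno→Machine M1, Onyx→Machine M3 = 5509 ops/s.
Swapping Onyx↔Quanta (Onyx→Machine M4 1066 ops/s, Quanta→Machine M3 1122 ops/s) loses 1321.
No other one-to-one assignment exceeds 5517 ops/s.

Maximum total: 5517 ops/s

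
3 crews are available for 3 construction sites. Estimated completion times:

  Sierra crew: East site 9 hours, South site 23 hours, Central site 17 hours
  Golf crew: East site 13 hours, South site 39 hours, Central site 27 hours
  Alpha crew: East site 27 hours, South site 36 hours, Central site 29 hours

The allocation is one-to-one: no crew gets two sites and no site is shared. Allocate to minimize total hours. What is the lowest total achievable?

Treat this as an assignment problem: match each crew to one site.
Optimal: Sierra crew→South site (23 hours), Golf crew→East site (13 hours), Alpha crew→Central site (29 hours) — total 23+13+29 = 65 hours.
Column-greedy (each site in turn goes to its cheapest remaining crew) gives 72 hours, worse by 7.
Next-best assignment: Sierra crew→Central site, Golf crew→East site, Alpha crew→South site = 66 hours.
Checked against all permutations: 65 hours is optimal.

Min total: 65 hours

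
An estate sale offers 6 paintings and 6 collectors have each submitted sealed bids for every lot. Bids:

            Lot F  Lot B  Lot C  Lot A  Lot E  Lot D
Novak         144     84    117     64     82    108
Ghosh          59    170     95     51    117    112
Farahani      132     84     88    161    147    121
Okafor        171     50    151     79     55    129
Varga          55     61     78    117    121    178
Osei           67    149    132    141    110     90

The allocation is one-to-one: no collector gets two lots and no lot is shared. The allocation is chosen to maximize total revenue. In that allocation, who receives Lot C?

Optimal: Novak→Lot F ($144), Ghosh→Lot B ($170), Farahani→Lot E ($147), Okafor→Lot C ($151), Varga→Lot D ($178), Osei→Lot A ($141) — total 144+170+147+151+178+141 = $931.
Row-greedy (each collector in turn takes its best remaining lot) gives $914, worse by 17.
Swapping Novak↔Ghosh (Novak→Lot B $84, Ghosh→Lot F $59) loses 171.
Every other assignment is strictly worse.
Okafor's own top lot is Lot F ($171), but forcing Okafor→Lot F and reassigning the rest optimally gives only $924 — worse by 7.

Okafor receives Lot C.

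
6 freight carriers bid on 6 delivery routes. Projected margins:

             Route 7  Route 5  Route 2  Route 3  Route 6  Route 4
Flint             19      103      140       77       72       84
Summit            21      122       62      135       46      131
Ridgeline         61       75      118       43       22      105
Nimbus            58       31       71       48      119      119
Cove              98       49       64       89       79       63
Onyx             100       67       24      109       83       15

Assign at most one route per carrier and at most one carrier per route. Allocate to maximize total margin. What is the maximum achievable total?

Max total: $693k

This is the linear assignment problem.
Optimal: Flint→Route 2 ($140k), Summit→Route 5 ($122k), Ridgeline→Route 4 ($105k), Nimbus→Route 6 ($119k), Cove→Route 7 ($98k), Onyx→Route 3 ($109k) — total 140+122+105+119+98+109 = $693k.
Max-entry greedy (repeatedly take the single best remaining cell) gives $648k, worse by 45.
Next-best assignment: Flint→Route 5, Summit→Route 4, Ridgeline→Route 2, Nimbus→Route 6, Cove→Route 7, Onyx→Route 3 = $678k.
Checked against all permutations: $693k is optimal.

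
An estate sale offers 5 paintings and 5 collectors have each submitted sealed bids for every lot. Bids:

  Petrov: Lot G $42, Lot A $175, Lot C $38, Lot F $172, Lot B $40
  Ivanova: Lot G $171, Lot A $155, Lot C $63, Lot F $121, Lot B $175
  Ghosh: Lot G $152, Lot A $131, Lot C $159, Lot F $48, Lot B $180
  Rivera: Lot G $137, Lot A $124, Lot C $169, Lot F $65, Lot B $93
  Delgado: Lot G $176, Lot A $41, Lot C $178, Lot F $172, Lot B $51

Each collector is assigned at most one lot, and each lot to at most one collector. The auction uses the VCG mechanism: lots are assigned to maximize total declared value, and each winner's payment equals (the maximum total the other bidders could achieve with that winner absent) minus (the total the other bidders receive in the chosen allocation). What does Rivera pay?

Rivera pays $6.

Efficient allocation: Petrov→Lot A ($175), Ivanova→Lot G ($171), Ghosh→Lot B ($180), Rivera→Lot C ($169), Delgado→Lot F ($172); total welfare W = $867.
Rivera receives Lot C at value $169, so the others get W − 169 = $698.
Without Rivera: best allocation of the remaining 4 bidders over all 5 lots is Petrov→Lot A ($175), Ivanova→Lot G ($171), Ghosh→Lot B ($180), Delgado→Lot C ($178), total $704.
VCG payment = (others' best without Rivera) − (others' welfare with Rivera) = 704 − 698 = $6.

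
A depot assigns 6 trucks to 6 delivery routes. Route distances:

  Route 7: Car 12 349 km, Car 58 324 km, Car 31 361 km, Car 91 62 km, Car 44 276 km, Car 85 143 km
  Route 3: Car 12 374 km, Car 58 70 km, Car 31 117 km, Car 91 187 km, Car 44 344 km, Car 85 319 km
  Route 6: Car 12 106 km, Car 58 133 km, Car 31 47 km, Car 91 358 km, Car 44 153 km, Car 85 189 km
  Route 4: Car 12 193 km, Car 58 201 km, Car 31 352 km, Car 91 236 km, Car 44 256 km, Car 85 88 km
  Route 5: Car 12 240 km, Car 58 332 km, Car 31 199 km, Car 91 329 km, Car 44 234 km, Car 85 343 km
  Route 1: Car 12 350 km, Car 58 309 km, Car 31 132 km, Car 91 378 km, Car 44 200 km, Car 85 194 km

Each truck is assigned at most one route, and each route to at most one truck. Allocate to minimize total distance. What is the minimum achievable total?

Treat this as an assignment problem: match each truck to one route.
Optimal: Car 12→Route 6 (106 km), Car 58→Route 3 (70 km), Car 31→Route 1 (132 km), Car 91→Route 7 (62 km), Car 44→Route 5 (234 km), Car 85→Route 4 (88 km) — total 106+70+132+62+234+88 = 692 km.
Min-entry greedy (repeatedly take the single cheapest remaining cell) gives 707 km, worse by 15.

Minimum total: 692 km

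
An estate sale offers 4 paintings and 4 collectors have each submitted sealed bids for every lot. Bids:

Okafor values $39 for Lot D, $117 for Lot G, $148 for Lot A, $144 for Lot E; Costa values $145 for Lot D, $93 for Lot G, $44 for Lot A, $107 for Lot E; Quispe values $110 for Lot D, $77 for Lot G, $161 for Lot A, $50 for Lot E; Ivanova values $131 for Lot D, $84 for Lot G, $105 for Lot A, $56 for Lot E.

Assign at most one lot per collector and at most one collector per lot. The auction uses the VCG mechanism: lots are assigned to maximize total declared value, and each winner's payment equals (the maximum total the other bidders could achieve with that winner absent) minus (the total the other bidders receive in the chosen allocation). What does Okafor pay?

Okafor pays $9.

Efficient allocation: Okafor→Lot E ($144), Costa→Lot D ($145), Quispe→Lot A ($161), Ivanova→Lot G ($84); total welfare W = $534.
Okafor receives Lot E at value $144, so the others get W − 144 = $390.
Without Okafor: best allocation of the remaining 3 bidders over all 4 lots is Costa→Lot E ($107), Quispe→Lot A ($161), Ivanova→Lot D ($131), total $399.
VCG payment = (others' best without Okafor) − (others' welfare with Okafor) = 399 − 390 = $9.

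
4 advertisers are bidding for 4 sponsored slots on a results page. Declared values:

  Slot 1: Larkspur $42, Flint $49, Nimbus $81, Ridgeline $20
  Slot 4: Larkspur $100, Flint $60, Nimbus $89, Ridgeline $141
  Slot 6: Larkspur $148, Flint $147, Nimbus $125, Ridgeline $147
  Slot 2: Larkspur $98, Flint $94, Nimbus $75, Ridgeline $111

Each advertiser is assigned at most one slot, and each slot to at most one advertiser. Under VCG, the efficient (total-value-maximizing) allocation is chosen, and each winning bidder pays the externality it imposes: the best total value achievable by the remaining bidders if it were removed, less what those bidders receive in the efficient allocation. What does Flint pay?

Flint pays $50.

Efficient allocation: Larkspur→Slot 2 ($98), Flint→Slot 6 ($147), Nimbus→Slot 1 ($81), Ridgeline→Slot 4 ($141); total welfare W = $467.
Flint receives Slot 6 at value $147, so the others get W − 147 = $320.
Without Flint: best allocation of the remaining 3 bidders over all 4 slots is Larkspur→Slot 6 ($148), Nimbus→Slot 1 ($81), Ridgeline→Slot 4 ($141), total $370.
VCG payment = (others' best without Flint) − (others' welfare with Flint) = 370 − 320 = $50.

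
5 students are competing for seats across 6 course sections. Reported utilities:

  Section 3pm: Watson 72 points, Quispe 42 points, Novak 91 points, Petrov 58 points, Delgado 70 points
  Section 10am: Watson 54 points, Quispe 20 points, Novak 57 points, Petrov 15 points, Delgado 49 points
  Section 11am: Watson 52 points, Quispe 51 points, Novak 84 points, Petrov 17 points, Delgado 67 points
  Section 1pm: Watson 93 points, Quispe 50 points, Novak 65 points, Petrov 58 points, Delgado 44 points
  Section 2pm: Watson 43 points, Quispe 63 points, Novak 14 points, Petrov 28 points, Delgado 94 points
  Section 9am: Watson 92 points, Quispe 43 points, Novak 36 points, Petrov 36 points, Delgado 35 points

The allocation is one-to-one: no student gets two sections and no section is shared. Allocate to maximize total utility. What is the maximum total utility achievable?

Maximum total: 386 points

Treat this as an assignment problem: match each student to one section.
Optimal: Watson→Section 9am (92 points), Quispe→Section 11am (51 points), Novak→Section 3pm (91 points), Petrov→Section 1pm (58 points), Delgado→Section 2pm (94 points) — total 92+51+91+58+94 = 386 points.
Row-greedy (each student in turn takes its best remaining section) gives 350 points, worse by 36.
Next-best assignment: Watson→Section 9am, Quispe→Section 1pm, Novak→Section 11am, Petrov→Section 3pm, Delgado→Section 2pm = 378 points.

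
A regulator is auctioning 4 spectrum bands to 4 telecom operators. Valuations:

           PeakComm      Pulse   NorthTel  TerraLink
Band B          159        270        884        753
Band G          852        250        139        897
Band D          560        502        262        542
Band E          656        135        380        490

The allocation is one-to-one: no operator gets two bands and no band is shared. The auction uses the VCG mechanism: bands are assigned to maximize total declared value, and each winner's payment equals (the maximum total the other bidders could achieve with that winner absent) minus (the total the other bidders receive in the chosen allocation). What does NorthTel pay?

NorthTel pays $52M.

Efficient allocation: PeakComm→Band E ($656M), Pulse→Band D ($502M), NorthTel→Band B ($884M), TerraLink→Band G ($897M); total welfare W = $2939M.
NorthTel receives Band B at value $884M, so the others get W − 884 = $2055M.
Without NorthTel: best allocation of the remaining 3 bidders over all 4 bands is PeakComm→Band G ($852M), Pulse→Band D ($502M), TerraLink→Band B ($753M), total $2107M.
VCG payment = (others' best without NorthTel) − (others' welfare with NorthTel) = 2107 − 2055 = $52M.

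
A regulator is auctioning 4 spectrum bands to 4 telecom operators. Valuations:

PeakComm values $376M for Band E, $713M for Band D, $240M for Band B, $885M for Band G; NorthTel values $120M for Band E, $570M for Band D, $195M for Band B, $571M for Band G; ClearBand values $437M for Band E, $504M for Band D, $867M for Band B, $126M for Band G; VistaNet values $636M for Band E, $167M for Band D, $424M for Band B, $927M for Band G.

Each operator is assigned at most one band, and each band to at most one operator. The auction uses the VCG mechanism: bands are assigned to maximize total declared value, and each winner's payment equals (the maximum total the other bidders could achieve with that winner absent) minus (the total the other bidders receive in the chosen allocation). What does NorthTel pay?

NorthTel pays $119M.

Efficient allocation: PeakComm→Band G ($885M), NorthTel→Band D ($570M), ClearBand→Band B ($867M), VistaNet→Band E ($636M); total welfare W = $2958M.
NorthTel receives Band D at value $570M, so the others get W − 570 = $2388M.
Without NorthTel: best allocation of the remaining 3 bidders over all 4 bands is PeakComm→Band D ($713M), ClearBand→Band B ($867M), VistaNet→Band G ($927M), total $2507M.
VCG payment = (others' best without NorthTel) − (others' welfare with NorthTel) = 2507 − 2388 = $119M.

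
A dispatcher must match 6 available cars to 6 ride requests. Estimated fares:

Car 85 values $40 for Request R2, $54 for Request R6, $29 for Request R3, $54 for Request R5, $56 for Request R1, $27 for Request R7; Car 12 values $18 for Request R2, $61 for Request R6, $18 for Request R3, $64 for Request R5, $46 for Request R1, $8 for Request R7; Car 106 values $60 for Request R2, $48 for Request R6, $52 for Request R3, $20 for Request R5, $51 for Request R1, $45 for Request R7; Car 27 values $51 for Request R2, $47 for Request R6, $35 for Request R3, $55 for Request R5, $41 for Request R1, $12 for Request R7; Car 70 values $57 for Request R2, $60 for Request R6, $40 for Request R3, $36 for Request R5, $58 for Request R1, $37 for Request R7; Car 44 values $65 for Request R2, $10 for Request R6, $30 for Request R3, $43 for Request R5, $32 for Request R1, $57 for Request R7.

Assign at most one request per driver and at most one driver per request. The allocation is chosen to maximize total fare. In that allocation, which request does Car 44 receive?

Car 44 receives Request R7.

Optimal: Car 85→Request R1 ($56), Car 12→Request R5 ($64), Car 106→Request R3 ($52), Car 27→Request R2 ($51), Car 70→Request R6 ($60), Car 44→Request R7 ($57) — total 56+64+52+51+60+57 = $340.
Next-best assignment: Car 85→Request R1, Car 12→Request R6, Car 106→Request R3, Car 27→Request R5, Car 70→Request R2, Car 44→Request R7 = $338.
Checked against all permutations: $340 is optimal.
Car 44's own top request is Request R2 ($65), but forcing Car 44→Request R2 and reassigning the rest optimally gives only $326 — worse by 14.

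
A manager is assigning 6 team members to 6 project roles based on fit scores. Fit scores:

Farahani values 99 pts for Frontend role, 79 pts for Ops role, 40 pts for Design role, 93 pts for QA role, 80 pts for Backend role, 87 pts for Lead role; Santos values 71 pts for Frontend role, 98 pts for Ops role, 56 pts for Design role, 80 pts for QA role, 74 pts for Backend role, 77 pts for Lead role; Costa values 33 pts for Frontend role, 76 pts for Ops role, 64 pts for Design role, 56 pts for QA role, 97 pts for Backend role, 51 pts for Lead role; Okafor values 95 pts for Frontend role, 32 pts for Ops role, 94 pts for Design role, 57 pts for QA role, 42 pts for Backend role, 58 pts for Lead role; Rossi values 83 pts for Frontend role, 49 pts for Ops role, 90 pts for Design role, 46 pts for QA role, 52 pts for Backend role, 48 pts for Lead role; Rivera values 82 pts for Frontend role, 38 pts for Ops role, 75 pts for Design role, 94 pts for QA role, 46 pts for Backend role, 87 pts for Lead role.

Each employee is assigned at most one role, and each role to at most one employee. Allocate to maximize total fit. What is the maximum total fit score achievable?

Optimal: Farahani→Lead role (87 pts), Santos→Ops role (98 pts), Costa→Backend role (97 pts), Okafor→Frontend role (95 pts), Rossi→Design role (90 pts), Rivera→QA role (94 pts) — total 87+98+97+95+90+94 = 561 pts.
Column-greedy (each role in turn goes to its best remaining employee) gives 530 pts, worse by 31.
Next-best assignment: Farahani→QA role, Santos→Ops role, Costa→Backend role, Okafor→Frontend role, Rossi→Design role, Rivera→Lead role = 560 pts.

Max total: 561 pts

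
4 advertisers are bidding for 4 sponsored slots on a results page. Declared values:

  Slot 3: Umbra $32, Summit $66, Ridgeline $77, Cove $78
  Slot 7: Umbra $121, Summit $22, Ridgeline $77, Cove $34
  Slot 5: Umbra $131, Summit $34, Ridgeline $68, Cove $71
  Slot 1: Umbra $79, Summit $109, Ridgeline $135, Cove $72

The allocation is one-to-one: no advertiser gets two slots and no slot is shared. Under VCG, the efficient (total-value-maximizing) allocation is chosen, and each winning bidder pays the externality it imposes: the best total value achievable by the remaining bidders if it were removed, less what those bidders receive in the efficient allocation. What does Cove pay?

Cove pays $15.

Efficient allocation: Umbra→Slot 5 ($131), Summit→Slot 1 ($109), Ridgeline→Slot 7 ($77), Cove→Slot 3 ($78); total welfare W = $395.
Cove receives Slot 3 at value $78, so the others get W − 78 = $317.
Without Cove: best allocation of the remaining 3 bidders over all 4 slots is Umbra→Slot 5 ($131), Summit→Slot 3 ($66), Ridgeline→Slot 1 ($135), total $332.
VCG payment = (others' best without Cove) − (others' welfare with Cove) = 332 − 317 = $15.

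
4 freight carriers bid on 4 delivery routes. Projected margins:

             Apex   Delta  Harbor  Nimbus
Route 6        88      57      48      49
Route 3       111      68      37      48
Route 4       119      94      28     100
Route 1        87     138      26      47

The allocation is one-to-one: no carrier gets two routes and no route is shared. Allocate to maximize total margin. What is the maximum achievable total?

Maximum total: $397k

This is a one-to-one assignment (maximum-weight bipartite matching).
Optimal: Apex→Route 3 ($111k), Delta→Route 1 ($138k), Harbor→Route 6 ($48k), Nimbus→Route 4 ($100k) — total 111+138+48+100 = $397k.
Max-entry greedy (repeatedly take the single best remaining cell) gives $343k, worse by 54.
No other one-to-one assignment exceeds $397k.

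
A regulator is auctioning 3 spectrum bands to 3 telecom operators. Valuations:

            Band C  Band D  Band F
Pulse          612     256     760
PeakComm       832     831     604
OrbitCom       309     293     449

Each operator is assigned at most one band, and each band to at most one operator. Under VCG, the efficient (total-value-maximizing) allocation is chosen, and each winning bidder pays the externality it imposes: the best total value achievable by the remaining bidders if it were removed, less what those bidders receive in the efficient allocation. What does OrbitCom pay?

OrbitCom pays $1M.

Efficient allocation: Pulse→Band F ($760M), PeakComm→Band D ($831M), OrbitCom→Band C ($309M); total welfare W = $1900M.
OrbitCom receives Band C at value $309M, so the others get W − 309 = $1591M.
Without OrbitCom: best allocation of the remaining 2 bidders over all 3 bands is Pulse→Band F ($760M), PeakComm→Band C ($832M), total $1592M.
VCG payment = (others' best without OrbitCom) − (others' welfare with OrbitCom) = 1592 − 1591 = $1M.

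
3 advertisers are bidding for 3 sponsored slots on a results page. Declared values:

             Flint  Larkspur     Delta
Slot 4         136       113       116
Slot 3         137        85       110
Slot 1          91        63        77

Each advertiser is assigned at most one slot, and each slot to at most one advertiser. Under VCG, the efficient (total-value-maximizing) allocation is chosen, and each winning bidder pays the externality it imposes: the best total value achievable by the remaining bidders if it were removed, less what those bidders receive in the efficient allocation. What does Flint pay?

Efficient allocation: Flint→Slot 3 ($137), Larkspur→Slot 4 ($113), Delta→Slot 1 ($77); total welfare W = $327.
Flint receives Slot 3 at value $137, so the others get W − 137 = $190.
Without Flint: best allocation of the remaining 2 bidders over all 3 slots is Larkspur→Slot 4 ($113), Delta→Slot 3 ($110), total $223.
VCG payment = (others' best without Flint) − (others' welfare with Flint) = 223 − 190 = $33.

Flint pays $33.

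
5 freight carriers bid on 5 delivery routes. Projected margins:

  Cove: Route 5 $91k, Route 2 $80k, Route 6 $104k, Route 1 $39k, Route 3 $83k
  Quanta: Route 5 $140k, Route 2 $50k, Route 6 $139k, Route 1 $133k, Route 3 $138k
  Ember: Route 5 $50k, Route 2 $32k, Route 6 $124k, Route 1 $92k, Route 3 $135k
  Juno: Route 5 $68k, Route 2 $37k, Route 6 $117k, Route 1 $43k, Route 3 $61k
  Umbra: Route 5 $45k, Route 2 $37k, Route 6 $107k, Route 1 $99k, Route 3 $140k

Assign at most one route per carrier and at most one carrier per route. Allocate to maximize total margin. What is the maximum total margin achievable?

Optimal: Cove→Route 2 ($80k), Quanta→Route 5 ($140k), Ember→Route 3 ($135k), Juno→Route 6 ($117k), Umbra→Route 1 ($99k) — total 80+140+135+117+99 = $571k.
Row-greedy (each carrier in turn takes its best remaining route) gives $459k, worse by 112.
Swapping Cove↔Umbra (Cove→Route 1 $39k, Umbra→Route 2 $37k) loses 103.

Max total: $571k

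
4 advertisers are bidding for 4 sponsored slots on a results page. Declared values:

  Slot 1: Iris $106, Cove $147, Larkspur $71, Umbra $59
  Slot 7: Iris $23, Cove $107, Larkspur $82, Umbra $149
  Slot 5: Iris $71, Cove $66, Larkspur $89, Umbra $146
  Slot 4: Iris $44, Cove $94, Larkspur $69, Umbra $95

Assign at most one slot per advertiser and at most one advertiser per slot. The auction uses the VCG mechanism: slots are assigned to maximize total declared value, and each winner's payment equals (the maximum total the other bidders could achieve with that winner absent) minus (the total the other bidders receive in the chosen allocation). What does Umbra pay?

Umbra pays $13.

Efficient allocation: Iris→Slot 1 ($106), Cove→Slot 4 ($94), Larkspur→Slot 5 ($89), Umbra→Slot 7 ($149); total welfare W = $438.
Umbra receives Slot 7 at value $149, so the others get W − 149 = $289.
Without Umbra: best allocation of the remaining 3 bidders over all 4 slots is Iris→Slot 1 ($106), Cove→Slot 7 ($107), Larkspur→Slot 5 ($89), total $302.
VCG payment = (others' best without Umbra) − (others' welfare with Umbra) = 302 − 289 = $13.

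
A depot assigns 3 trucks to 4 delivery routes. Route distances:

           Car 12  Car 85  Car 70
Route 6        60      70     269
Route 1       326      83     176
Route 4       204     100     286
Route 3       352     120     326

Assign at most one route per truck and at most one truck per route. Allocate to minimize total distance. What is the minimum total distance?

This is a one-to-one assignment (minimum-cost bipartite matching).
Optimal: Car 12→Route 6 (60 km), Car 85→Route 4 (100 km), Car 70→Route 1 (176 km) — total 60+100+176 = 336 km.
Min-entry greedy (repeatedly take the single cheapest remaining cell) gives 429 km, worse by 93.
Next-best assignment: Car 12→Route 6, Car 85→Route 3, Car 70→Route 1 = 356 km.
Checked against all permutations: 336 km is optimal.

Min total: 336 km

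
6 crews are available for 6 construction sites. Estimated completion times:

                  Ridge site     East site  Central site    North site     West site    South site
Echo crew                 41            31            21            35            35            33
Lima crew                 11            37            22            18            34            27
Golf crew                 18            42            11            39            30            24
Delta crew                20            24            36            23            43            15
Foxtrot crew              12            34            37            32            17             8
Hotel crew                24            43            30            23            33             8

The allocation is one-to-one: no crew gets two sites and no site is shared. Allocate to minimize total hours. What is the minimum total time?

Minimum total: 101 hours

This is the linear assignment problem.
Optimal: Echo crew→East site (31 hours), Lima crew→Ridge site (11 hours), Golf crew→Central site (11 hours), Delta crew→North site (23 hours), Foxtrot crew→West site (17 hours), Hotel crew→South site (8 hours) — total 31+11+11+23+17+8 = 101 hours.
Column-greedy (each site in turn goes to its cheapest remaining crew) gives 119 hours, worse by 18.
Next-best assignment: Echo crew→East site, Lima crew→North site, Golf crew→Central site, Delta crew→Ridge site, Foxtrot crew→West site, Hotel crew→South site = 105 hours.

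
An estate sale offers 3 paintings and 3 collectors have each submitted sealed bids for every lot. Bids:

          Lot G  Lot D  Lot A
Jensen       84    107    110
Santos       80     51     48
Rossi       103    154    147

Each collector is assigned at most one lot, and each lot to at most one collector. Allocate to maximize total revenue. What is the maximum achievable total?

This is the linear assignment problem.
Optimal: Jensen→Lot A ($110), Santos→Lot G ($80), Rossi→Lot D ($154) — total 110+80+154 = $344.
No other one-to-one assignment exceeds $344.

Maximum total: $344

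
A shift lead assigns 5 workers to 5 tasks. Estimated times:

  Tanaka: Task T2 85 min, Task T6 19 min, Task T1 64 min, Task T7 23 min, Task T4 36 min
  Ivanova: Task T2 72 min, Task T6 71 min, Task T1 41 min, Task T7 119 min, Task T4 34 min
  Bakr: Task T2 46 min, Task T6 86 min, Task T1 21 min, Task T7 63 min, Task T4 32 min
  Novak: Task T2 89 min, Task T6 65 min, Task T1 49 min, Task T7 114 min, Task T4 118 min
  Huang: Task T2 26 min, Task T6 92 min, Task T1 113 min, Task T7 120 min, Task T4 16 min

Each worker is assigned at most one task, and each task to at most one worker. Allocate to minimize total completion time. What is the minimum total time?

Minimum total: 169 min

Optimal: Tanaka→Task T7 (23 min), Ivanova→Task T4 (34 min), Bakr→Task T1 (21 min), Novak→Task T6 (65 min), Huang→Task T2 (26 min) — total 23+34+21+65+26 = 169 min.
Min-entry greedy (repeatedly take the single cheapest remaining cell) gives 242 min, worse by 73.
Swapping Novak↔Ivanova (Novak→Task T4 118 min, Ivanova→Task T6 71 min) adds 90.
Every other assignment is strictly worse.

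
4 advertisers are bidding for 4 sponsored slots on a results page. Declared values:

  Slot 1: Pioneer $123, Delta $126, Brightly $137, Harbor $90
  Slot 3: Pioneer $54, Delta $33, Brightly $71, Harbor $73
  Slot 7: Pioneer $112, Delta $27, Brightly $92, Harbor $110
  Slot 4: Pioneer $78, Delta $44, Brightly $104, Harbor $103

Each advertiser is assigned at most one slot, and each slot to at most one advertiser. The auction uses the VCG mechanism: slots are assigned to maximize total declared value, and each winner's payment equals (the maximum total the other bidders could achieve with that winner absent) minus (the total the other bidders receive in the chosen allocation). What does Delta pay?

Delta pays $63.

Efficient allocation: Pioneer→Slot 7 ($112), Delta→Slot 1 ($126), Brightly→Slot 4 ($104), Harbor→Slot 3 ($73); total welfare W = $415.
Delta receives Slot 1 at value $126, so the others get W − 126 = $289.
Without Delta: best allocation of the remaining 3 bidders over all 4 slots is Pioneer→Slot 7 ($112), Brightly→Slot 1 ($137), Harbor→Slot 4 ($103), total $352.
VCG payment = (others' best without Delta) − (others' welfare with Delta) = 352 − 289 = $63.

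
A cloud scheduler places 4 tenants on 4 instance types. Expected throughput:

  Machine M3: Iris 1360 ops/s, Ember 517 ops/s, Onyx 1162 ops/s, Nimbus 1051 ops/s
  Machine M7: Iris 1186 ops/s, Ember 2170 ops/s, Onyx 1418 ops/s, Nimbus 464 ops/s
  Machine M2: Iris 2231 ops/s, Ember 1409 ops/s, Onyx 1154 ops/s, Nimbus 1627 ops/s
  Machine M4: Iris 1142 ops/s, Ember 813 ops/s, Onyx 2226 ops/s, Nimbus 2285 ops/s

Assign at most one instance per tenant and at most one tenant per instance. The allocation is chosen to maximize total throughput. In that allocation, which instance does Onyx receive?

Onyx receives Machine M3.

Treat this as an assignment problem: match each tenant to one instance.
Optimal: Iris→Machine M2 (2231 ops/s), Ember→Machine M7 (2170 ops/s), Onyx→Machine M3 (1162 ops/s), Nimbus→Machine M4 (2285 ops/s) — total 2231+2170+1162+2285 = 7848 ops/s.
Column-greedy (each instance in turn goes to its best remaining tenant) gives 7383 ops/s, worse by 465.
Next-best assignment: Iris→Machine M2, Ember→Machine M7, Onyx→Machine M4, Nimbus→Machine M3 = 7678 ops/s.
Every other assignment is strictly worse.
Onyx's own top instance is Machine M4 (2226 ops/s), but forcing Onyx→Machine M4 and reassigning the rest optimally gives only 7678 ops/s — worse by 170.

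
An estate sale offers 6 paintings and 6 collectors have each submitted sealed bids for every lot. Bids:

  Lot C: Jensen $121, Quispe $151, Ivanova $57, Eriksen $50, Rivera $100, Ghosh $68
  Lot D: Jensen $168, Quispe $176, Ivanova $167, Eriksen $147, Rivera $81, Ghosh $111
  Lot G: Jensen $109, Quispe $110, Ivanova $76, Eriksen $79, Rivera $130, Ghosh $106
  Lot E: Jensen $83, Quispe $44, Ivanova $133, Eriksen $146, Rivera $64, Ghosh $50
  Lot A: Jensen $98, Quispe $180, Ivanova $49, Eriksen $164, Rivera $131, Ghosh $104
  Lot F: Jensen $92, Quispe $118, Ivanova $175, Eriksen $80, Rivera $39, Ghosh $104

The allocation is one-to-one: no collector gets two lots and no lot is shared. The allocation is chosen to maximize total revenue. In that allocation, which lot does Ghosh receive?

Ghosh receives Lot G.

Treat this as an assignment problem: match each collector to one lot.
Optimal: Jensen→Lot D ($168), Quispe→Lot C ($151), Ivanova→Lot F ($175), Eriksen→Lot E ($146), Rivera→Lot A ($131), Ghosh→Lot G ($106) — total 168+151+175+146+131+106 = $877.
Column-greedy (each lot in turn goes to its best remaining collector) gives $874, worse by 3.
Next-best assignment: Jensen→Lot D, Quispe→Lot A, Ivanova→Lot F, Eriksen→Lot E, Rivera→Lot C, Ghosh→Lot G = $875.
Ghosh's own top lot is Lot D ($111), but forcing Ghosh→Lot D and reassigning the rest optimally gives only $863 — worse by 14.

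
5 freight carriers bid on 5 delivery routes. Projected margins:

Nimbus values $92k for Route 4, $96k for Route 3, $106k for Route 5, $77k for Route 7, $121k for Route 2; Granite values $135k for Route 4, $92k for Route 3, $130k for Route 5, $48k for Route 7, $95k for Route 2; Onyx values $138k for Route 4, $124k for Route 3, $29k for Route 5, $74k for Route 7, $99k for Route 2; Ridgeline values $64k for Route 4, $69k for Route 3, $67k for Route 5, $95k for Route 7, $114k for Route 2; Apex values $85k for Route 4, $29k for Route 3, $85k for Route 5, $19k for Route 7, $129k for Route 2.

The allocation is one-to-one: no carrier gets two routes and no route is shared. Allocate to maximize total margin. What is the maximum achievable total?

Optimal: Nimbus→Route 5 ($106k), Granite→Route 4 ($135k), Onyx→Route 3 ($124k), Ridgeline→Route 7 ($95k), Apex→Route 2 ($129k) — total 106+135+124+95+129 = $589k.
Column-greedy (each route in turn goes to its best remaining carrier) gives $588k, worse by 1.
Next-best assignment: Nimbus→Route 3, Granite→Route 5, Onyx→Route 4, Ridgeline→Route 7, Apex→Route 2 = $588k.
Swapping Granite↔Apex (Granite→Route 2 $95k, Apex→Route 4 $85k) loses 84.
No other one-to-one assignment exceeds $589k.

Maximum total: $589k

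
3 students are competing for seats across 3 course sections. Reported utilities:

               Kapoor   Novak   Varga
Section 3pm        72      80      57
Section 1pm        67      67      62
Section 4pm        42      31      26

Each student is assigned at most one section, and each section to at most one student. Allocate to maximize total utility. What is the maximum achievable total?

This is a one-to-one assignment (maximum-weight bipartite matching).
Optimal: Kapoor→Section 4pm (42 points), Novak→Section 3pm (80 points), Varga→Section 1pm (62 points) — total 42+80+62 = 184 points.
Column-greedy (each section in turn goes to its best remaining student) gives 173 points, worse by 11.
Next-best assignment: Kapoor→Section 1pm, Novak→Section 3pm, Varga→Section 4pm = 173 points.
Checked against all permutations: 184 points is optimal.

Max total: 184 points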